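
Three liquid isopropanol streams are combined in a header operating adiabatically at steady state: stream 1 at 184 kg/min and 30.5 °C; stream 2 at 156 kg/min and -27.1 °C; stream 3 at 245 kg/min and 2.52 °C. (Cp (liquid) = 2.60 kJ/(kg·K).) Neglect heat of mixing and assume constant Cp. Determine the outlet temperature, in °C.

Adiabatic, steady state ⇒ Σ ṁᵢCp,ᵢ(T_out − Tᵢ) = 0
T_out = Σ ṁᵢCp,ᵢTᵢ / Σ ṁᵢCp,ᵢ
      = 5204.7 / 1521 = 3.4219 °C

T_out = 3.42 °C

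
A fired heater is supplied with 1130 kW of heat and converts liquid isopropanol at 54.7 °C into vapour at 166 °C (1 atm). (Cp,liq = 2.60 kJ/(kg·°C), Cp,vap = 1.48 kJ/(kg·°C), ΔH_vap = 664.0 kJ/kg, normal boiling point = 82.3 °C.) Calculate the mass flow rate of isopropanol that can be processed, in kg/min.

Δh = 2.60×(82.3−54.7) + 664.0 + 1.48×(166−82.3) = 859.64 kJ/kg
Q = 1130 kW = 1130 kJ/s = 67800 kJ/min
ṁ = Q/Δh = 67800 / 859.64 = 78.871 kg/min

ṁ = 78.9 kg/min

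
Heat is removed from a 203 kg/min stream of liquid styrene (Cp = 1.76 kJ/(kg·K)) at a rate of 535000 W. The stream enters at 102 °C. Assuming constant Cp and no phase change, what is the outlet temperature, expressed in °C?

T_out = 12.2 °C

Q = 535000 W = 32100 kJ/min
ΔT = Q/(ṁ·Cp) = 32100/(203×1.76) = 89.845 K
T_out = 102 − 89.845 = 12.155 °C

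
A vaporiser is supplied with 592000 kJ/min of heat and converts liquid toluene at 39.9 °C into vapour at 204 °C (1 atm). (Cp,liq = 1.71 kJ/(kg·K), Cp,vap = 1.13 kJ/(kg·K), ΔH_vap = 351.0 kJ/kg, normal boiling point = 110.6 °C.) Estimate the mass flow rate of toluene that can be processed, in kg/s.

Δh = 1.71×(110.6−39.9) + 351.0 + 1.13×(204−110.6) = 577.44 kJ/kg
Q = 592000 kJ/min = 9866.7 kJ/s = 9866.7 kJ/s
ṁ = Q/Δh = 9866.7 / 577.44 = 17.087 kg/s

ṁ = 17.1 kg/s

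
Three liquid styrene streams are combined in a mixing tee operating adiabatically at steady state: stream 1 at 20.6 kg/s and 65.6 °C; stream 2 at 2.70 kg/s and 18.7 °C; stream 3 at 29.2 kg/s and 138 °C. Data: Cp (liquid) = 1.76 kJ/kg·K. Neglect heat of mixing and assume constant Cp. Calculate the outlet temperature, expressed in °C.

T_out = 103 °C

Energy balance with Q = 0: Σ ṁᵢCp,ᵢ(T_out − Tᵢ) = 0
T_out = Σ ṁᵢCp,ᵢTᵢ / Σ ṁᵢCp,ᵢ
      = 9559.4 / 92.4 = 103.46 °C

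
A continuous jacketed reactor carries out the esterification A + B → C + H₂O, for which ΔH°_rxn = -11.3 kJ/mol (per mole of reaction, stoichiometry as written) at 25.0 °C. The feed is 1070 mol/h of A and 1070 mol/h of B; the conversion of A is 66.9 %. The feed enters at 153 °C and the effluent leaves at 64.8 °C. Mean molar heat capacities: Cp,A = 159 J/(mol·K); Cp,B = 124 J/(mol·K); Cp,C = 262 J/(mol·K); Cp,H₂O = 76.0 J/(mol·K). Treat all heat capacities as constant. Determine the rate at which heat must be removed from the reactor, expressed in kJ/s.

Extent of reaction ξ = 0.669 × 1070 = 715.83 mol/h
Reaction term: ξ·ΔH°_rxn = 715.83 × -11.3 = -8088.9 kJ/h
Sensible, feed 153→25 °C: -38760 kJ/h
Outlet flows (mol/h): A 354.17, B 354.17, C 715.83, H₂O 715.83
Sensible, products 25→64.8 °C: 13619 kJ/h
Q = ΔH = -33230 kJ/h = -9.2305 kW
Heat removed = 9.2305 kJ/s

Q_out = 9.23 kJ/s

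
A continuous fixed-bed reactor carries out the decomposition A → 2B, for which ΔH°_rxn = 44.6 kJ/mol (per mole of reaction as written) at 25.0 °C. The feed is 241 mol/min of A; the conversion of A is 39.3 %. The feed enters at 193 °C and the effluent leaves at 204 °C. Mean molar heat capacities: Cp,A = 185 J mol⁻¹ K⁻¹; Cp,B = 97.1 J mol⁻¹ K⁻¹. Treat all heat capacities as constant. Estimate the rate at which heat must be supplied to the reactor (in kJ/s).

Q_in = 81.2 kJ/s

Extent of reaction ξ = 0.393 × 241 = 94.713 mol/min
Reaction term: ξ·ΔH°_rxn = 94.713 × 44.6 = 4224.2 kJ/min
Sensible, feed 193→25 °C: -7490.3 kJ/min
Outlet flows (mol/min): A 146.29, B 189.43
Sensible, products 25→204 °C: 8136.7 kJ/min
Q = ΔH = 4870.6 kJ/min = 81.177 kW
Heat supplied = 81.177 kJ/s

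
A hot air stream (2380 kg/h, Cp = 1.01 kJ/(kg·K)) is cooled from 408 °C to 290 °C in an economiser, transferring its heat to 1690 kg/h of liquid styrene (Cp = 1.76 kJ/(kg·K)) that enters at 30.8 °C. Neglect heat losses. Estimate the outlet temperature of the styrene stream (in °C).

T_c,out = 126 °C

Heat released by hot stream: Q = 2380 × 1.01 × (408 − 290) = 283650 kJ/h
Energy balance on cold side (adiabatic exchanger): Q = ṁ_c·Cp_c·(T_c,out − T_c,in)
T_c,out = 30.8 + 283650/(1690 × 1.76) = 126.16 °C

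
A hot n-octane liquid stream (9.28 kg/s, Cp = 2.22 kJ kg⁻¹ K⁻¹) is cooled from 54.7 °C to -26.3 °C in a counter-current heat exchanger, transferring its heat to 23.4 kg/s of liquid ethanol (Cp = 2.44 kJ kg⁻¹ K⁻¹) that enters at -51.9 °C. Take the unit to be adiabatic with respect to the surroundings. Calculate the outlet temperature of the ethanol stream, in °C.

T_c,out = -22.7 °C

Heat released by hot stream: Q = 9.28 × 2.22 × (54.7 − -26.3) = 1668.7 kJ/s
Energy balance on cold side (adiabatic exchanger): Q = ṁ_c·Cp_c·(T_c,out − T_c,in)
T_c,out = -51.9 + 1668.7/(23.4 × 2.44) = -22.673 °C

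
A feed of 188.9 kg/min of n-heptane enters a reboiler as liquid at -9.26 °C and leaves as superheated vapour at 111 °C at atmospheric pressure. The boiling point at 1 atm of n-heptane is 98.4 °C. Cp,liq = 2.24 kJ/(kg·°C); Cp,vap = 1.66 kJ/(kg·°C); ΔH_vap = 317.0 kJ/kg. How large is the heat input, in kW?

liquid -9.26→98.4 °C: 241.16 kJ/kg
vaporisation at 98.4 °C: 317 kJ/kg
vapour 98.4→111 °C: 20.916 kJ/kg
Δh = 241.16 + 317 + 20.916 = 579.07 kJ/kg
Q = ṁ·Δh = 188.9 kg/min × 579.07 kJ/kg = 109390 kJ/min
|Q| = 1823.1 kW

Q = 1820 kW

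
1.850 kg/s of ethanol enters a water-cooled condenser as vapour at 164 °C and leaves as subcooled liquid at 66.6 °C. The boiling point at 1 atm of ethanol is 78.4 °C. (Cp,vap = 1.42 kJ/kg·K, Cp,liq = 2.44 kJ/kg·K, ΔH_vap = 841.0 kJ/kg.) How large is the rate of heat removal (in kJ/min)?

vapour 164→78.4 °C: -121.55 kJ/kg
condensation at 78.4 °C: -841 kJ/kg
liquid 78.4→66.6 °C: -28.792 kJ/kg
Δh = -121.55 + -841 + -28.792 = -991.34 kJ/kg
Q = ṁ·Δh = 1.850 kg/s × -991.34 kJ/kg = -1834 kJ/s
|Q| = 1834 kW = 110040 kJ/min

Q_c = 110000 kJ/min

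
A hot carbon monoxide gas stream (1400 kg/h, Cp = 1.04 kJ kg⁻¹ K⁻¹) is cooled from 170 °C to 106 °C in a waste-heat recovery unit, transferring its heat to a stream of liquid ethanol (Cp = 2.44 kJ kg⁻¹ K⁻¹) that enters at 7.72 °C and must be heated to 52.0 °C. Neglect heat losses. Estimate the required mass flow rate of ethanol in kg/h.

Heat released by hot stream: Q = 1400 × 1.04 × (170 − 106) = 93184 kJ/h
Energy balance on cold side (adiabatic exchanger): Q = ṁ_c·Cp_c·(T_c,out − T_c,in)
ṁ_c = 93184 / [2.44 × (52.0 − 7.72)] = 862.47 kg/h

ṁ_c = 862 kg/h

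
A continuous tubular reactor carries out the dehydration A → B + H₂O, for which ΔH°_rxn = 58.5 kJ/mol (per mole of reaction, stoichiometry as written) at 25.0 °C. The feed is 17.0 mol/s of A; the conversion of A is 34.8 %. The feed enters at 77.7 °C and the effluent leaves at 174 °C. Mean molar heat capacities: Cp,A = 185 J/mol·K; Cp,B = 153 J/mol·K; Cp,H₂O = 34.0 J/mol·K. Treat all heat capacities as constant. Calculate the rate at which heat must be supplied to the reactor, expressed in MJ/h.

Q_in = 2340 MJ/h

Extent of reaction ξ = 0.348 × 17.0 = 5.916 mol/s
Reaction term: ξ·ΔH°_rxn = 5.916 × 58.5 = 346.09 kJ/s
Sensible, feed 77.7→25 °C: -165.74 kJ/s
Outlet flows (mol/s): A 11.084, B 5.916, H₂O 5.916
Sensible, products 25→174 °C: 470.37 kJ/s
Q = ΔH = 650.71 kJ/s = 650.71 kW
Heat supplied = 2342.6 MJ/h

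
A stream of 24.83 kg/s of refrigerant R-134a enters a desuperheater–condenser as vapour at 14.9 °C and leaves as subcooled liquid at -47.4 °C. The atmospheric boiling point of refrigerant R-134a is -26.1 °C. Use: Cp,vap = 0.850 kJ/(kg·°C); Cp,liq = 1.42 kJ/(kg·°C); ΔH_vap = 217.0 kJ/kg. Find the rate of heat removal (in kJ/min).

vapour 14.9→-26.1 °C: -34.85 kJ/kg
condensation at -26.1 °C: -217 kJ/kg
liquid -26.1→-47.4 °C: -30.246 kJ/kg
Δh = -34.85 + -217 + -30.246 = -282.1 kJ/kg
Q = ṁ·Δh = 24.83 kg/s × -282.1 kJ/kg = -7004.4 kJ/s
|Q| = 7004.4 kW = 420270 kJ/min

Q_c = 420000 kJ/min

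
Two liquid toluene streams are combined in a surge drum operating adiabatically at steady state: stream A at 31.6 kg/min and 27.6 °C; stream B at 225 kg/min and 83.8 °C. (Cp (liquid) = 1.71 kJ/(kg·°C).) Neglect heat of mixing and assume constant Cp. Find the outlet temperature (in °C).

T_out = 76.9 °C

Adiabatic, steady state ⇒ Σ ṁᵢCp,ᵢ(T_out − Tᵢ) = 0
T_out = Σ ṁᵢCp,ᵢTᵢ / Σ ṁᵢCp,ᵢ
      = 33733 / 438.79 = 76.879 °C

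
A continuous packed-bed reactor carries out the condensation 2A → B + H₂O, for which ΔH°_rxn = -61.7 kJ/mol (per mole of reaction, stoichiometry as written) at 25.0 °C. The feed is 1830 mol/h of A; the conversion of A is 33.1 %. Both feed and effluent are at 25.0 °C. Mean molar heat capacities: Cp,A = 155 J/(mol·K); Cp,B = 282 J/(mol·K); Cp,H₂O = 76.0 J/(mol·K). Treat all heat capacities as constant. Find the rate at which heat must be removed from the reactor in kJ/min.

Extent of reaction ξ = 0.331 × 1830 / 2 = 302.87 mol/h
Reaction term: ξ·ΔH°_rxn = 302.87 × -61.7 = -18687 kJ/h
Q = ΔH = -18687 kJ/h = -5.1908 kW
Heat removed = 311.45 kJ/min

Q_out = 311 kJ/min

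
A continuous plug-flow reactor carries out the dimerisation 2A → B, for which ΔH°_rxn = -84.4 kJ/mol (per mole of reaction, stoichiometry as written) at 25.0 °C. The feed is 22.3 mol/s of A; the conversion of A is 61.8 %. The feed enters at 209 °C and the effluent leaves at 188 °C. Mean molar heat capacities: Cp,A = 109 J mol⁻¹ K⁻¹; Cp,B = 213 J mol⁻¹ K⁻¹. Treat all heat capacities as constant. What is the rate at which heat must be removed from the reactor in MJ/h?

Extent of reaction ξ = 0.618 × 22.3 / 2 = 6.8907 mol/s
Reaction term: ξ·ΔH°_rxn = 6.8907 × -84.4 = -581.58 kJ/s
Sensible, feed 209→25 °C: -447.25 kJ/s
Outlet flows (mol/s): A 8.5186, B 6.8907
Sensible, products 25→188 °C: 390.59 kJ/s
Q = ΔH = -638.24 kJ/s = -638.24 kW
Heat removed = 2297.6 MJ/h

Q_out = 2300 MJ/h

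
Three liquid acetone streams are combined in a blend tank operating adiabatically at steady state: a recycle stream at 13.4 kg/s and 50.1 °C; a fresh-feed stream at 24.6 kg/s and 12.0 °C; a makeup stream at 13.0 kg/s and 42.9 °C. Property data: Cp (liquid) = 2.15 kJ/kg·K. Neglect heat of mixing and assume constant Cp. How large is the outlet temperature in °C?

T_out = 29.9 °C

No heat crosses the boundary, so H_out = H_in.
Σ ṁᵢCp,ᵢTᵢ = 13.4×2.15×50.1 + 24.6×2.15×12.0 + 13.0×2.15×42.9 = 3277.1
Σ ṁᵢCp,ᵢ = 13.4×2.15 + 24.6×2.15 + 13.0×2.15 = 109.65
T_out = 3277.1 / 109.65 = 29.887 °C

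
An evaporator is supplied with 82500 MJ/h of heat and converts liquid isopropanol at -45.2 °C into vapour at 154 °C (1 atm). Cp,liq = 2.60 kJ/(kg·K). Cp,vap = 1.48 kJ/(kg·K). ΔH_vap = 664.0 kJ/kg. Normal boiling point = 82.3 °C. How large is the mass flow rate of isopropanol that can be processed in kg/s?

Δh = 2.60×(82.3−-45.2) + 664.0 + 1.48×(154−82.3) = 1101.6 kJ/kg
Q = 82500 MJ/h = 22917 kJ/s = 22917 kJ/s
ṁ = Q/Δh = 22917 / 1101.6 = 20.803 kg/s

ṁ = 20.8 kg/s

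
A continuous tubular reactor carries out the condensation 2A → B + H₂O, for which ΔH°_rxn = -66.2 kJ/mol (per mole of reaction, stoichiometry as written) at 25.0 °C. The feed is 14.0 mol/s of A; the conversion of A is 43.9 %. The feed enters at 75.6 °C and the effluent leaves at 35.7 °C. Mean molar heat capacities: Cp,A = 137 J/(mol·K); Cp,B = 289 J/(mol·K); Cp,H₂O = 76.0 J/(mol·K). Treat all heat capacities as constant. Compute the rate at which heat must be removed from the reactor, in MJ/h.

Q_out = 997 MJ/h

Extent of reaction ξ = 0.439 × 14.0 / 2 = 3.073 mol/s
Reaction term: ξ·ΔH°_rxn = 3.073 × -66.2 = -203.43 kJ/s
Sensible, feed 75.6→25 °C: -97.051 kJ/s
Outlet flows (mol/s): A 7.854, B 3.073, H₂O 3.073
Sensible, products 25→35.7 °C: 23.515 kJ/s
Q = ΔH = -276.97 kJ/s = -276.97 kW
Heat removed = 997.09 MJ/h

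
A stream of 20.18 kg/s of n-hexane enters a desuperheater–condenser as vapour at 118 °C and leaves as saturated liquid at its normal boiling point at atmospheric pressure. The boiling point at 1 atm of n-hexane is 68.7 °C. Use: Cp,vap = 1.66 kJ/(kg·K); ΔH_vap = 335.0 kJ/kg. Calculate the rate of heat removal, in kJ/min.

vapour 118→68.7 °C: -81.838 kJ/kg
condensation at 68.7 °C: -335 kJ/kg
Δh = -81.838 + -335 = -416.84 kJ/kg
Q = ṁ·Δh = 20.18 kg/s × -416.84 kJ/kg = -8411.8 kJ/s
|Q| = 8411.8 kW = 504710 kJ/min

Q_c = 505000 kJ/min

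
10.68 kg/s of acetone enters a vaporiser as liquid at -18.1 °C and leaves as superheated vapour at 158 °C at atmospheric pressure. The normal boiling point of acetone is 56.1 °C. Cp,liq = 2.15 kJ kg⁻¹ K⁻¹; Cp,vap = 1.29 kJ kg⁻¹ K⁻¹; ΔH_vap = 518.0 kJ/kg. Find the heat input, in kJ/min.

Q = 518000 kJ/min

liquid -18.1→56.1 °C: 159.53 kJ/kg
vaporisation at 56.1 °C: 518 kJ/kg
vapour 56.1→158 °C: 131.45 kJ/kg
Δh = 159.53 + 518 + 131.45 = 808.98 kJ/kg
Q = ṁ·Δh = 10.68 kg/s × 808.98 kJ/kg = 8639.9 kJ/s
|Q| = 8639.9 kW = 518400 kJ/min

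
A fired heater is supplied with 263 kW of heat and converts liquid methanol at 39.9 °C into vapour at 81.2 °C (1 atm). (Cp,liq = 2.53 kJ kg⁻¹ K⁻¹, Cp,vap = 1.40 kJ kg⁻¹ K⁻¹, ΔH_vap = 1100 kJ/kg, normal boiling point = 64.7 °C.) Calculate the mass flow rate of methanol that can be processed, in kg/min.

ṁ = 13.3 kg/min

Δh = 2.53×(64.7−39.9) + 1100 + 1.40×(81.2−64.7) = 1185.8 kJ/kg
Q = 263 kW = 263 kJ/s = 15780 kJ/min
ṁ = Q/Δh = 15780 / 1185.8 = 13.307 kg/min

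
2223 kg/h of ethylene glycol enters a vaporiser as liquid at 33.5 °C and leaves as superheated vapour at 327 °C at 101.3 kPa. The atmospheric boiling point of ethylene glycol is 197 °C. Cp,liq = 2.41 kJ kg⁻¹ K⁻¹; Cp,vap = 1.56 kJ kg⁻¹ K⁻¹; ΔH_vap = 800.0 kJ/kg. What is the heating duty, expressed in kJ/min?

liquid 33.5→197 °C: 394.04 kJ/kg
vaporisation at 197 °C: 800 kJ/kg
vapour 197→327 °C: 202.8 kJ/kg
Δh = 394.04 + 800 + 202.8 = 1396.8 kJ/kg
Q = ṁ·Δh = 2223 kg/h × 1396.8 kJ/kg = 3.1052e+06 kJ/h
|Q| = 862.55 kW = 51753 kJ/min

Q = 51800 kJ/min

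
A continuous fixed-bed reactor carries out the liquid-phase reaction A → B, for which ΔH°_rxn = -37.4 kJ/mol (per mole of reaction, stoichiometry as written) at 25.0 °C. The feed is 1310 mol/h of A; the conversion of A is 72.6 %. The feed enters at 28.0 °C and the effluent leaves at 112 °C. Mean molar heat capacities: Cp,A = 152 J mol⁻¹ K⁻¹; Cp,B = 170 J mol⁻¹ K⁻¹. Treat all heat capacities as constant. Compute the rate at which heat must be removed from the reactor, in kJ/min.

Extent of reaction ξ = 0.726 × 1310 = 951.06 mol/h
Reaction term: ξ·ΔH°_rxn = 951.06 × -37.4 = -35570 kJ/h
Sensible, feed 28.0→25 °C: -597.36 kJ/h
Outlet flows (mol/h): A 358.94, B 951.06
Sensible, products 25→112 °C: 18813 kJ/h
Q = ΔH = -17354 kJ/h = -4.8206 kW
Heat removed = 289.24 kJ/min

Q_out = 289 kJ/min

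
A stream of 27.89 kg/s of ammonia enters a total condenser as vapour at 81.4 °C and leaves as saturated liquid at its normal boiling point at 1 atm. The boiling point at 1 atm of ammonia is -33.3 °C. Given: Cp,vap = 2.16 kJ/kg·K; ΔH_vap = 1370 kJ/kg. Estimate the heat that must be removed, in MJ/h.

vapour 81.4→-33.3 °C: -247.75 kJ/kg
condensation at -33.3 °C: -1370 kJ/kg
Δh = -247.75 + -1370 = -1617.8 kJ/kg
Q = ṁ·Δh = 27.89 kg/s × -1617.8 kJ/kg = -45119 kJ/s
|Q| = 45119 kW = 162430 MJ/h

Q_c = 162000 MJ/h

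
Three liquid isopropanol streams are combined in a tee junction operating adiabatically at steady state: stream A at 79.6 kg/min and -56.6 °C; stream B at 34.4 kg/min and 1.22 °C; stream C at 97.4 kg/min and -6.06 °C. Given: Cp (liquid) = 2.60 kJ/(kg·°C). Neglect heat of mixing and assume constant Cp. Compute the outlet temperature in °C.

No heat crosses the boundary, so H_out = H_in.
T_out = Σ ṁᵢCp,ᵢTᵢ / Σ ṁᵢCp,ᵢ
      = -13139 / 549.64 = -23.906 °C

T_out = -23.9 °C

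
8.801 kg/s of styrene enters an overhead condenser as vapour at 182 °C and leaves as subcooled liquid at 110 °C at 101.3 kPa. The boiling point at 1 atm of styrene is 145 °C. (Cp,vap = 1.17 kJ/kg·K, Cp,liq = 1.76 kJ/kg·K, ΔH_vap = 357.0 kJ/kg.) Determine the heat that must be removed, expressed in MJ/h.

Q_c = 14600 MJ/h

vapour 182→145 °C: -43.29 kJ/kg
condensation at 145 °C: -357 kJ/kg
liquid 145→110 °C: -61.6 kJ/kg
Δh = -43.29 + -357 + -61.6 = -461.89 kJ/kg
Q = ṁ·Δh = 8.801 kg/s × -461.89 kJ/kg = -4065.1 kJ/s
|Q| = 4065.1 kW = 14634 MJ/h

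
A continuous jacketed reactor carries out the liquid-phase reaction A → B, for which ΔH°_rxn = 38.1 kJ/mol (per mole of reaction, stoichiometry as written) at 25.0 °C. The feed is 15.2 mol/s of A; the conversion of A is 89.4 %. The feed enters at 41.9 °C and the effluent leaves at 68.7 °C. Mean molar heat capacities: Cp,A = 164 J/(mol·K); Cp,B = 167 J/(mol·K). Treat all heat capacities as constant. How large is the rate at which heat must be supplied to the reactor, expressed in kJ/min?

Extent of reaction ξ = 0.894 × 15.2 = 13.589 mol/s
Reaction term: ξ·ΔH°_rxn = 13.589 × 38.1 = 517.73 kJ/s
Sensible, feed 41.9→25 °C: -42.128 kJ/s
Outlet flows (mol/s): A 1.6112, B 13.589
Sensible, products 25→68.7 °C: 110.72 kJ/s
Q = ΔH = 586.32 kJ/s = 586.32 kW
Heat supplied = 35179 kJ/min

Q_in = 35200 kJ/min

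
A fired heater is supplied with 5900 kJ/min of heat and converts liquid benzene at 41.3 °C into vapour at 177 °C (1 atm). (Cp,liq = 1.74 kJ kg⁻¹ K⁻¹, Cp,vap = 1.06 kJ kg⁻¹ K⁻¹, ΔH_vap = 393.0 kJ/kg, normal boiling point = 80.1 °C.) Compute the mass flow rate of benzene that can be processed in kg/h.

Δh = 1.74×(80.1−41.3) + 393.0 + 1.06×(177−80.1) = 563.23 kJ/kg
Q = 5900 kJ/min = 98.333 kJ/s = 354000 kJ/h
ṁ = Q/Δh = 354000 / 563.23 = 628.52 kg/h

ṁ = 629 kg/h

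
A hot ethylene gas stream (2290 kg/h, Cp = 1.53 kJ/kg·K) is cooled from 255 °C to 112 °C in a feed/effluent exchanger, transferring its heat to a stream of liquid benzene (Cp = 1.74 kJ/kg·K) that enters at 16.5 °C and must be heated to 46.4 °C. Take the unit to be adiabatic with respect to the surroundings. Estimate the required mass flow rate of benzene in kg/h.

Heat released by hot stream: Q = 2290 × 1.53 × (255 − 112) = 501030 kJ/h
Energy balance on cold side (adiabatic exchanger): Q = ṁ_c·Cp_c·(T_c,out − T_c,in)
ṁ_c = 501030 / [1.74 × (46.4 − 16.5)] = 9630.4 kg/h

ṁ_c = 9630 kg/h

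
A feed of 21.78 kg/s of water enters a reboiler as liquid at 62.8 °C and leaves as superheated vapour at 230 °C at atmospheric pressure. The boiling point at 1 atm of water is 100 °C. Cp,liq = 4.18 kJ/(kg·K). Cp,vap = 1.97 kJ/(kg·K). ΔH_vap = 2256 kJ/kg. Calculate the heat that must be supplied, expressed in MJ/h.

liquid 62.8→100 °C: 155.5 kJ/kg
vaporisation at 100 °C: 2256 kJ/kg
vapour 100→230 °C: 256.1 kJ/kg
Δh = 155.5 + 2256 + 256.1 = 2667.6 kJ/kg
Q = ṁ·Δh = 21.78 kg/s × 2667.6 kJ/kg = 58100 kJ/s
|Q| = 58100 kW = 209160 MJ/h

Q = 209000 MJ/h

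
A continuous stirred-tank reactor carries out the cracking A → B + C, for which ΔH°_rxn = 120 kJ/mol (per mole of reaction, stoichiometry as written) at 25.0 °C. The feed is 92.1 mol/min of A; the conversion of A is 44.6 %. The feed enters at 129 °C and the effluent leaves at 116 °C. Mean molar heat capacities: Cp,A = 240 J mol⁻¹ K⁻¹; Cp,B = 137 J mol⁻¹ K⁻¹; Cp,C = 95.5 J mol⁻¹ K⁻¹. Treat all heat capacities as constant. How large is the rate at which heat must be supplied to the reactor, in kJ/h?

Extent of reaction ξ = 0.446 × 92.1 = 41.077 mol/min
Reaction term: ξ·ΔH°_rxn = 41.077 × 120 = 4929.2 kJ/min
Sensible, feed 129→25 °C: -2298.8 kJ/min
Outlet flows (mol/min): A 51.023, B 41.077, C 41.077
Sensible, products 25→116 °C: 1983.4 kJ/min
Q = ΔH = 4613.8 kJ/min = 76.897 kW
Heat supplied = 276830 kJ/h

Q_in = 277000 kJ/h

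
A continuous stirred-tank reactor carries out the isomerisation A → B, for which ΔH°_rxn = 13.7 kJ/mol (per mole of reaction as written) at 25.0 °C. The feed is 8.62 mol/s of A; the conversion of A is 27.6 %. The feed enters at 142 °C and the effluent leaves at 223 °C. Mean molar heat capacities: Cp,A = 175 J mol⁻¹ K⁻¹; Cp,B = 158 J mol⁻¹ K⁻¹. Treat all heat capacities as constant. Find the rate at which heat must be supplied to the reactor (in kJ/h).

Extent of reaction ξ = 0.276 × 8.62 = 2.3791 mol/s
Reaction term: ξ·ΔH°_rxn = 2.3791 × 13.7 = 32.594 kJ/s
Sensible, feed 142→25 °C: -176.49 kJ/s
Outlet flows (mol/s): A 6.2409, B 2.3791
Sensible, products 25→223 °C: 290.67 kJ/s
Q = ΔH = 146.77 kJ/s = 146.77 kW
Heat supplied = 528390 kJ/h

Q_in = 528000 kJ/h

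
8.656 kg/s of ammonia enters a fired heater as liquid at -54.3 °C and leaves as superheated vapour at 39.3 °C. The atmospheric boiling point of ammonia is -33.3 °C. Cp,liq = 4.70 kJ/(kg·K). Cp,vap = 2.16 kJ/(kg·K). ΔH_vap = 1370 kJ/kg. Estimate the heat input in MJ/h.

liquid -54.3→-33.3 °C: 98.7 kJ/kg
vaporisation at -33.3 °C: 1370 kJ/kg
vapour -33.3→39.3 °C: 156.82 kJ/kg
Δh = 98.7 + 1370 + 156.82 = 1625.5 kJ/kg
Q = ṁ·Δh = 8.656 kg/s × 1625.5 kJ/kg = 14070 kJ/s
|Q| = 14070 kW = 50654 MJ/h

Q = 50700 MJ/h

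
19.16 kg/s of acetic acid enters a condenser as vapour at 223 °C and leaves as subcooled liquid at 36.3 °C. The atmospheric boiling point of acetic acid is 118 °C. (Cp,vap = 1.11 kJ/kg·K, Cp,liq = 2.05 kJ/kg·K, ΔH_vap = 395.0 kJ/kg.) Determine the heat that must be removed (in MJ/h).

Q_c = 46800 MJ/h

vapour 223→118 °C: -116.55 kJ/kg
condensation at 118 °C: -395 kJ/kg
liquid 118→36.3 °C: -167.48 kJ/kg
Δh = -116.55 + -395 + -167.48 = -679.03 kJ/kg
Q = ṁ·Δh = 19.16 kg/s × -679.03 kJ/kg = -13010 kJ/s
|Q| = 13010 kW = 46837 MJ/h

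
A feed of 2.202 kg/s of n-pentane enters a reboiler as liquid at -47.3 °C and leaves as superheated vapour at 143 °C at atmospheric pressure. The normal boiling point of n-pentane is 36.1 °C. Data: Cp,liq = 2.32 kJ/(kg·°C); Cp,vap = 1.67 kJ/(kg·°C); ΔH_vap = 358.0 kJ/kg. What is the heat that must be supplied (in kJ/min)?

Q = 96400 kJ/min

liquid -47.3→36.1 °C: 193.49 kJ/kg
vaporisation at 36.1 °C: 358 kJ/kg
vapour 36.1→143 °C: 178.52 kJ/kg
Δh = 193.49 + 358 + 178.52 = 730.01 kJ/kg
Q = ṁ·Δh = 2.202 kg/s × 730.01 kJ/kg = 1607.5 kJ/s
|Q| = 1607.5 kW = 96449 kJ/min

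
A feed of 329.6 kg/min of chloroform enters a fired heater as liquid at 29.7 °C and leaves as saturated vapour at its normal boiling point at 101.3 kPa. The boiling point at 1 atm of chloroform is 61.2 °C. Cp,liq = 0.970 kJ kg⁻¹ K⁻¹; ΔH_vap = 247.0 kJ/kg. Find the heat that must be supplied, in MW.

liquid 29.7→61.2 °C: 30.555 kJ/kg
vaporisation at 61.2 °C: 247 kJ/kg
Δh = 30.555 + 247 = 277.56 kJ/kg
Q = ṁ·Δh = 329.6 kg/min × 277.56 kJ/kg = 91482 kJ/min
|Q| = 1524.7 kW = 1.5247 MW

Q = 1.52 MW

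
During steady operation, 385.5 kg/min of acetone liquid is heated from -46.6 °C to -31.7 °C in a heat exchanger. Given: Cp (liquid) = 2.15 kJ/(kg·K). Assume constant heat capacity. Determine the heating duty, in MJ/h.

Q = ṁ·Cp·ΔT = 385.5 × 2.15 × (-31.7 − -46.6) = 12349 kJ/min
Converting: 12349 / 60 s = 205.82 kW
Heating duty = 740.97 MJ/h

Q = 741 MJ/h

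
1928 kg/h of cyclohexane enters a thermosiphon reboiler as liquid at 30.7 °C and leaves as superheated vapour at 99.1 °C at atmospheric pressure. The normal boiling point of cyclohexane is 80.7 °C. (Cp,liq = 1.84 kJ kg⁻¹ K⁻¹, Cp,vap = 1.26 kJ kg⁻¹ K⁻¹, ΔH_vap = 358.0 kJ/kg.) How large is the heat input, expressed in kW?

liquid 30.7→80.7 °C: 92 kJ/kg
vaporisation at 80.7 °C: 358 kJ/kg
vapour 80.7→99.1 °C: 23.184 kJ/kg
Δh = 92 + 358 + 23.184 = 473.18 kJ/kg
Q = ṁ·Δh = 1928 kg/h × 473.18 kJ/kg = 912300 kJ/h
|Q| = 253.42 kW

Q = 253 kW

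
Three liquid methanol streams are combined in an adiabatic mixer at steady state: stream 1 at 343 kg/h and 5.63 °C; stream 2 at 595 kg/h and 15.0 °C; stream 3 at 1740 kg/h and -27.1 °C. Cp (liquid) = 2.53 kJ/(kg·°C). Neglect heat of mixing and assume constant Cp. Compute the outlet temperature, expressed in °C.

Adiabatic, steady state ⇒ Σ ṁᵢCp,ᵢ(T_out − Tᵢ) = 0
Σ ṁᵢCp,ᵢTᵢ = 343×2.53×5.63 + 595×2.53×15.0 + 1740×2.53×-27.1 = -91834
Σ ṁᵢCp,ᵢ = 343×2.53 + 595×2.53 + 1740×2.53 = 6775.3
T_out = -91834 / 6775.3 = -13.554 °C

T_out = -13.6 °C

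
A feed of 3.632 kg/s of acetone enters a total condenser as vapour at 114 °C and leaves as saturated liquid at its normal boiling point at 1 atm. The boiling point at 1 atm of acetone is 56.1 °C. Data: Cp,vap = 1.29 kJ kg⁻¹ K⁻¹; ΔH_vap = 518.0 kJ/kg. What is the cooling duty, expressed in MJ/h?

Q_c = 7750 MJ/h

vapour 114→56.1 °C: -74.691 kJ/kg
condensation at 56.1 °C: -518 kJ/kg
Δh = -74.691 + -518 = -592.69 kJ/kg
Q = ṁ·Δh = 3.632 kg/s × -592.69 kJ/kg = -2152.7 kJ/s
|Q| = 2152.7 kW = 7749.6 MJ/h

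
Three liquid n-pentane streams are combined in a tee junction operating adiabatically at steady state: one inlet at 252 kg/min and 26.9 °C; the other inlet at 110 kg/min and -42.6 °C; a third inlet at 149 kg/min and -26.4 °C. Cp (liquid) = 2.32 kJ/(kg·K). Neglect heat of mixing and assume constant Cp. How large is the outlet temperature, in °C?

Energy balance with Q = 0: Σ ṁᵢCp,ᵢ(T_out − Tᵢ) = 0
T_out = Σ ṁᵢCp,ᵢTᵢ / Σ ṁᵢCp,ᵢ
      = -4270.7 / 1185.5 = -3.6023 °C

T_out = -3.60 °C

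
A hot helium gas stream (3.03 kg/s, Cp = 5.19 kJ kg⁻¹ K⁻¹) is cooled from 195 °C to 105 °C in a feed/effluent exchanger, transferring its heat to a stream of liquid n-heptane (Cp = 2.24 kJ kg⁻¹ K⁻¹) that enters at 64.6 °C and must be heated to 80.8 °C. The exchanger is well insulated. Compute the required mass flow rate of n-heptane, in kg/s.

ṁ_c = 39.0 kg/s

Heat released by hot stream: Q = 3.03 × 5.19 × (195 − 105) = 1415.3 kJ/s
Energy balance on cold side (adiabatic exchanger): Q = ṁ_c·Cp_c·(T_c,out − T_c,in)
ṁ_c = 1415.3 / [2.24 × (80.8 − 64.6)] = 39.002 kg/s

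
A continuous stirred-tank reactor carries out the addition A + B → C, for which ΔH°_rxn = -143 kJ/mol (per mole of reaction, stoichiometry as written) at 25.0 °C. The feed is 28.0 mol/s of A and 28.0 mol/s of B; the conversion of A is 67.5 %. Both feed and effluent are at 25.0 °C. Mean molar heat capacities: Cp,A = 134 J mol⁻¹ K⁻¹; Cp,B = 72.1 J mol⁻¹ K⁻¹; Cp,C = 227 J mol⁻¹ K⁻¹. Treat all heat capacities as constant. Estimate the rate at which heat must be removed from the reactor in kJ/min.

Extent of reaction ξ = 0.675 × 28.0 = 18.9 mol/s
Reaction term: ξ·ΔH°_rxn = 18.9 × -143 = -2702.7 kJ/s
Q = ΔH = -2702.7 kJ/s = -2702.7 kW
Heat removed = 162160 kJ/min

Q_out = 162000 kJ/min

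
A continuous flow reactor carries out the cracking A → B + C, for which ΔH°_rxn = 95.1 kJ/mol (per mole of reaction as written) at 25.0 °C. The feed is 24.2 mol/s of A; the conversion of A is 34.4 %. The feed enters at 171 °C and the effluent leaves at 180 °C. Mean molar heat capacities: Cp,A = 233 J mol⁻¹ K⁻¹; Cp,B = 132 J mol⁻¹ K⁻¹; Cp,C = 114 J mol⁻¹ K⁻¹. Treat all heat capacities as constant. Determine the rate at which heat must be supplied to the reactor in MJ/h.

Extent of reaction ξ = 0.344 × 24.2 = 8.3248 mol/s
Reaction term: ξ·ΔH°_rxn = 8.3248 × 95.1 = 791.69 kJ/s
Sensible, feed 171→25 °C: -823.24 kJ/s
Outlet flows (mol/s): A 15.875, B 8.3248, C 8.3248
Sensible, products 25→180 °C: 890.76 kJ/s
Q = ΔH = 859.21 kJ/s = 859.21 kW
Heat supplied = 3093.2 MJ/h

Q_in = 3090 MJ/h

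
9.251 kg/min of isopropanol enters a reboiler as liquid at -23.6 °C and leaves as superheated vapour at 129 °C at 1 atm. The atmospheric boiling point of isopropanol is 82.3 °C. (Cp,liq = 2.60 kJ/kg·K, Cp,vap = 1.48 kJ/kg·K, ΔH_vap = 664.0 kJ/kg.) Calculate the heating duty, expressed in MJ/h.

Q = 560 MJ/h

liquid -23.6→82.3 °C: 275.34 kJ/kg
vaporisation at 82.3 °C: 664 kJ/kg
vapour 82.3→129 °C: 69.116 kJ/kg
Δh = 275.34 + 664 + 69.116 = 1008.5 kJ/kg
Q = ṁ·Δh = 9.251 kg/min × 1008.5 kJ/kg = 9329.2 kJ/min
|Q| = 155.49 kW = 559.75 MJ/h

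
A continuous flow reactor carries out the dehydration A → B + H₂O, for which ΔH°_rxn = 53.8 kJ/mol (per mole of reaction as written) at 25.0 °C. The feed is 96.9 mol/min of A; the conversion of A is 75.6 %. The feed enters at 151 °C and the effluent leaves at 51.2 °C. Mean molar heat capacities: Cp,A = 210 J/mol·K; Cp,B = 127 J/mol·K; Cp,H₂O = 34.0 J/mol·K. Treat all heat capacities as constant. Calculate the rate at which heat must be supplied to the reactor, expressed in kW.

Extent of reaction ξ = 0.756 × 96.9 = 73.256 mol/min
Reaction term: ξ·ΔH°_rxn = 73.256 × 53.8 = 3941.2 kJ/min
Sensible, feed 151→25 °C: -2564 kJ/min
Outlet flows (mol/min): A 23.644, B 73.256, H₂O 73.256
Sensible, products 25→51.2 °C: 439.1 kJ/min
Q = ΔH = 1816.3 kJ/min = 30.272 kW
Heat supplied = 30.272 kW

Q_in = 30.3 kW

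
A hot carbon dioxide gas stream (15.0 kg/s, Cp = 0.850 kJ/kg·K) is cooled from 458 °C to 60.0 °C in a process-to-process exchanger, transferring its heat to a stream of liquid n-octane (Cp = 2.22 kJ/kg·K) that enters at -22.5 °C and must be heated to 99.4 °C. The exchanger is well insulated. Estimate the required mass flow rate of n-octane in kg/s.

ṁ_c = 18.8 kg/s

Heat released by hot stream: Q = 15.0 × 0.850 × (458 − 60.0) = 5074.5 kJ/s
Energy balance on cold side (adiabatic exchanger): Q = ṁ_c·Cp_c·(T_c,out − T_c,in)
ṁ_c = 5074.5 / [2.22 × (99.4 − -22.5)] = 18.752 kg/s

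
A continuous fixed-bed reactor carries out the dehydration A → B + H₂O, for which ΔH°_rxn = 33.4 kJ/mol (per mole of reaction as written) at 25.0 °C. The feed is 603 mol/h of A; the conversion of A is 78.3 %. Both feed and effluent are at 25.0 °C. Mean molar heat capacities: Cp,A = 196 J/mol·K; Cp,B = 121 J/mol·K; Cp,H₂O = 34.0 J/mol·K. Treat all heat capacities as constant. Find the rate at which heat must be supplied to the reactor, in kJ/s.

Q_in = 4.38 kJ/s

Extent of reaction ξ = 0.783 × 603 = 472.15 mol/h
Reaction term: ξ·ΔH°_rxn = 472.15 × 33.4 = 15770 kJ/h
Q = ΔH = 15770 kJ/h = 4.3805 kW
Heat supplied = 4.3805 kJ/s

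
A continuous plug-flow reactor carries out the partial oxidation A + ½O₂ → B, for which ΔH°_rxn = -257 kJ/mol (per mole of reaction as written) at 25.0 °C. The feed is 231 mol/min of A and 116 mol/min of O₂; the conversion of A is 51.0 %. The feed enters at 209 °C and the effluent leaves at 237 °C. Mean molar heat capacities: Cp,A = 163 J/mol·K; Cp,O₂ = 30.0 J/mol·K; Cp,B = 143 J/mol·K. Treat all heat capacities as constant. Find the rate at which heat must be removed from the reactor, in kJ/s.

Extent of reaction ξ = 0.510 × 231 = 117.81 mol/min
Reaction term: ξ·ΔH°_rxn = 117.81 × -257 = -30277 kJ/min
Sensible, feed 209→25 °C: -7568.5 kJ/min
Outlet flows (mol/min): A 113.19, O₂ 57.095, B 117.81
Sensible, products 25→237 °C: 7846 kJ/min
Q = ΔH = -30000 kJ/min = -499.99 kW
Heat removed = 499.99 kJ/s

Q_out = 500 kJ/s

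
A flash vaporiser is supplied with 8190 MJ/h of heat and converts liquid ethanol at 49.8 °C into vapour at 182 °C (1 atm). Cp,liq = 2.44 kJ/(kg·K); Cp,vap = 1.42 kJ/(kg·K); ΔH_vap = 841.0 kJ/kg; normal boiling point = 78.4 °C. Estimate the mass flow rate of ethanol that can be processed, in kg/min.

Δh = 2.44×(78.4−49.8) + 841.0 + 1.42×(182−78.4) = 1057.9 kJ/kg
Q = 8190 MJ/h = 2275 kJ/s = 136500 kJ/min
ṁ = Q/Δh = 136500 / 1057.9 = 129.03 kg/min

ṁ = 129 kg/min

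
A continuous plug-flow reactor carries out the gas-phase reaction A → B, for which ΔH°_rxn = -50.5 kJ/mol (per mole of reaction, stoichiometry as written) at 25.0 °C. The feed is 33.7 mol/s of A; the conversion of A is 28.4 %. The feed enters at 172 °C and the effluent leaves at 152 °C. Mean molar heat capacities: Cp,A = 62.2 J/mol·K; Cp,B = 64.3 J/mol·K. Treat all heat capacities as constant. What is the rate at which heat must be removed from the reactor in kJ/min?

Extent of reaction ξ = 0.284 × 33.7 = 9.5708 mol/s
Reaction term: ξ·ΔH°_rxn = 9.5708 × -50.5 = -483.33 kJ/s
Sensible, feed 172→25 °C: -308.13 kJ/s
Outlet flows (mol/s): A 24.129, B 9.5708
Sensible, products 25→152 °C: 268.76 kJ/s
Q = ΔH = -522.7 kJ/s = -522.7 kW
Heat removed = 31362 kJ/min

Q_out = 31400 kJ/min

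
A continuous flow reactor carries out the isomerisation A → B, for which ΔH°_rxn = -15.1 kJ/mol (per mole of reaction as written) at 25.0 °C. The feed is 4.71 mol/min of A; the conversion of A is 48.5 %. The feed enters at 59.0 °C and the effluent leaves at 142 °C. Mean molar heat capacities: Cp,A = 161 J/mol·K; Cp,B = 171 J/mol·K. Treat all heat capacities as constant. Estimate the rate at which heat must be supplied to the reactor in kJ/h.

Extent of reaction ξ = 0.485 × 4.71 = 2.2843 mol/min
Reaction term: ξ·ΔH°_rxn = 2.2843 × -15.1 = -34.494 kJ/min
Sensible, feed 59.0→25 °C: -25.783 kJ/min
Outlet flows (mol/min): A 2.4257, B 2.2843
Sensible, products 25→142 °C: 91.395 kJ/min
Q = ΔH = 31.119 kJ/min = 0.51865 kW
Heat supplied = 1867.1 kJ/h

Q_in = 1870 kJ/h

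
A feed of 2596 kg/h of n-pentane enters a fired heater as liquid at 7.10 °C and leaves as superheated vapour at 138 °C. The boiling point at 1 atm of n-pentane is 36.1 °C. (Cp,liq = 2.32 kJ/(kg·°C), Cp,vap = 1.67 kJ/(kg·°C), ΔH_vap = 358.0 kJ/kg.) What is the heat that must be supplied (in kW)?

Q = 429 kW

liquid 7.10→36.1 °C: 67.28 kJ/kg
vaporisation at 36.1 °C: 358 kJ/kg
vapour 36.1→138 °C: 170.17 kJ/kg
Δh = 67.28 + 358 + 170.17 = 595.45 kJ/kg
Q = ṁ·Δh = 2596 kg/h × 595.45 kJ/kg = 1.5458e+06 kJ/h
|Q| = 429.39 kW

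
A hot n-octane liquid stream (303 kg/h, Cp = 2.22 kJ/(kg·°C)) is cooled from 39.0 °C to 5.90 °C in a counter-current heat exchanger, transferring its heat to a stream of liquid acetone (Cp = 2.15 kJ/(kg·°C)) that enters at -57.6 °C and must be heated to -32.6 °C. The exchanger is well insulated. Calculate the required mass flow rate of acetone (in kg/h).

ṁ_c = 414 kg/h

Heat released by hot stream: Q = 303 × 2.22 × (39.0 − 5.90) = 22265 kJ/h
Energy balance on cold side (adiabatic exchanger): Q = ṁ_c·Cp_c·(T_c,out − T_c,in)
ṁ_c = 22265 / [2.15 × (-32.6 − -57.6)] = 414.23 kg/h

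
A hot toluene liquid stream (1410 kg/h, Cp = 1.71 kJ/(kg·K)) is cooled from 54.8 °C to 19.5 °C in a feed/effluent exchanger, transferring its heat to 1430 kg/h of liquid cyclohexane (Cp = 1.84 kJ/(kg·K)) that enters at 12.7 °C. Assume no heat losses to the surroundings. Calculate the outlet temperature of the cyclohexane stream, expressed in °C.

Heat released by hot stream: Q = 1410 × 1.71 × (54.8 − 19.5) = 85112 kJ/h
Energy balance on cold side (adiabatic exchanger): Q = ṁ_c·Cp_c·(T_c,out − T_c,in)
T_c,out = 12.7 + 85112/(1430 × 1.84) = 45.047 °C

T_c,out = 45.0 °C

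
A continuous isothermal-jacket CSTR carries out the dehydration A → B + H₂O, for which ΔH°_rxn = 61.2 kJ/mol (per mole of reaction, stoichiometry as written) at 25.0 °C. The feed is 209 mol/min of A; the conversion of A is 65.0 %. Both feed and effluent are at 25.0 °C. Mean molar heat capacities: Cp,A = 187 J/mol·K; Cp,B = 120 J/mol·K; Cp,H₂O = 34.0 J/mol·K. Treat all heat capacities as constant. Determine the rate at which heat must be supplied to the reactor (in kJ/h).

Extent of reaction ξ = 0.650 × 209 = 135.85 mol/min
Reaction term: ξ·ΔH°_rxn = 135.85 × 61.2 = 8314 kJ/min
Q = ΔH = 8314 kJ/min = 138.57 kW
Heat supplied = 498840 kJ/h

Q_in = 499000 kJ/h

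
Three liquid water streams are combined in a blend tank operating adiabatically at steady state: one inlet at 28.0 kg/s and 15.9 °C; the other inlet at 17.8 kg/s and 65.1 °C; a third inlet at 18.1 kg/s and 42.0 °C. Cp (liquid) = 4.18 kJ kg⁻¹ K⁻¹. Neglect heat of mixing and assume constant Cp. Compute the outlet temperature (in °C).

T_out = 37.0 °C

Energy balance with Q = 0: Σ ṁᵢCp,ᵢ(T_out − Tᵢ) = 0
Σ ṁᵢCp,ᵢTᵢ = 28.0×4.18×15.9 + 17.8×4.18×65.1 + 18.1×4.18×42.0 = 9882.3
Σ ṁᵢCp,ᵢ = 28.0×4.18 + 17.8×4.18 + 18.1×4.18 = 267.1
T_out = 9882.3 / 267.1 = 36.998 °C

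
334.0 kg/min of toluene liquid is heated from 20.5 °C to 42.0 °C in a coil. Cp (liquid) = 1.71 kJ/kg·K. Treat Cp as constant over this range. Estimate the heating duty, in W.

Q = 205000 W

Q = ṁ·Cp·ΔT = 334.0 × 1.71 × (42.0 − 20.5) = 12280 kJ/min
Converting: 12280 / 60 s = 204.66 kW
Heating duty = 204660 W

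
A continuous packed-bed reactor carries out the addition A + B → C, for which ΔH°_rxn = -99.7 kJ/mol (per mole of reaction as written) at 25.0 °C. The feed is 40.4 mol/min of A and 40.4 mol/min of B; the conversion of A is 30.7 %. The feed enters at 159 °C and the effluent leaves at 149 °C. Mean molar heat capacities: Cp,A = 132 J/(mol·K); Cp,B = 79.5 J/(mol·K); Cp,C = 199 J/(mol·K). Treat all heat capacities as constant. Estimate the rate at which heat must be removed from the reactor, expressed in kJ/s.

Extent of reaction ξ = 0.307 × 40.4 = 12.403 mol/min
Reaction term: ξ·ΔH°_rxn = 12.403 × -99.7 = -1236.6 kJ/min
Sensible, feed 159→25 °C: -1145 kJ/min
Outlet flows (mol/min): A 27.997, B 27.997, C 12.403
Sensible, products 25→149 °C: 1040.3 kJ/min
Q = ΔH = -1341.2 kJ/min = -22.354 kW
Heat removed = 22.354 kJ/s

Q_out = 22.4 kJ/s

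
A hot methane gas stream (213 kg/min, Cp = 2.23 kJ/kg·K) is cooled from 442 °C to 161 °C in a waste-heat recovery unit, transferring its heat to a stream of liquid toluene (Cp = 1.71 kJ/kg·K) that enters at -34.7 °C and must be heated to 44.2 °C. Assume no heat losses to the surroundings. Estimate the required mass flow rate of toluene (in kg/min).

ṁ_c = 989 kg/min

Heat released by hot stream: Q = 213 × 2.23 × (442 − 161) = 133470 kJ/min
Energy balance on cold side (adiabatic exchanger): Q = ṁ_c·Cp_c·(T_c,out − T_c,in)
ṁ_c = 133470 / [1.71 × (44.2 − -34.7)] = 989.28 kg/min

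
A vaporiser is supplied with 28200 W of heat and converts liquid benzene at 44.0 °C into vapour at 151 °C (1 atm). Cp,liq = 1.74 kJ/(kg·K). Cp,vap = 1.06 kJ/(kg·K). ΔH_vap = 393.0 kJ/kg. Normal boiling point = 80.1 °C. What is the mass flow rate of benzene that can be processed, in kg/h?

ṁ = 191 kg/h

Δh = 1.74×(80.1−44.0) + 393.0 + 1.06×(151−80.1) = 530.97 kJ/kg
Q = 28200 W = 28.2 kJ/s = 101520 kJ/h
ṁ = Q/Δh = 101520 / 530.97 = 191.2 kg/h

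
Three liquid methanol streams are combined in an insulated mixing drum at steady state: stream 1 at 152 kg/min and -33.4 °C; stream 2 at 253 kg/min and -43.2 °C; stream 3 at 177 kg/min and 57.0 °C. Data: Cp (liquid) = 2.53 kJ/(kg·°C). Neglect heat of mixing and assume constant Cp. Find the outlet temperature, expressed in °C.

T_out = -10.2 °C

No heat crosses the boundary, so H_out = H_in.
T_out = Σ ṁᵢCp,ᵢTᵢ / Σ ṁᵢCp,ᵢ
      = -14971 / 1472.5 = -10.167 °C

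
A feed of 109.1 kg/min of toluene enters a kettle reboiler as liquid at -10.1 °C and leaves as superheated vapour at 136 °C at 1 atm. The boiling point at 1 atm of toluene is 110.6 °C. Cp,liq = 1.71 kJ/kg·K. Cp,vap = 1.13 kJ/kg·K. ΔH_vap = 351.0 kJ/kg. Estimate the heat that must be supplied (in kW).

liquid -10.1→110.6 °C: 206.4 kJ/kg
vaporisation at 110.6 °C: 351 kJ/kg
vapour 110.6→136 °C: 28.702 kJ/kg
Δh = 206.4 + 351 + 28.702 = 586.1 kJ/kg
Q = ṁ·Δh = 109.1 kg/min × 586.1 kJ/kg = 63943 kJ/min
|Q| = 1065.7 kW

Q = 1070 kW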